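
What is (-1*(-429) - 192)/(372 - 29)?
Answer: 237/343 ≈ 0.69096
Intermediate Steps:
(-1*(-429) - 192)/(372 - 29) = (429 - 192)/343 = 237*(1/343) = 237/343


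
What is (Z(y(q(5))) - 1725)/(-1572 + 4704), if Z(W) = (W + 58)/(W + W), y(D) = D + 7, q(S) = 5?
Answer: -20665/37584 ≈ -0.54984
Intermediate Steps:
y(D) = 7 + D
Z(W) = (58 + W)/(2*W) (Z(W) = (58 + W)/((2*W)) = (58 + W)*(1/(2*W)) = (58 + W)/(2*W))
(Z(y(q(5))) - 1725)/(-1572 + 4704) = ((58 + (7 + 5))/(2*(7 + 5)) - 1725)/(-1572 + 4704) = ((½)*(58 + 12)/12 - 1725)/3132 = ((½)*(1/12)*70 - 1725)*(1/3132) = (35/12 - 1725)*(1/3132) = -20665/12*1/3132 = -20665/37584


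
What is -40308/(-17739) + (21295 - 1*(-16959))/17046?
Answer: 25290331/5599611 ≈ 4.5164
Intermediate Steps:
-40308/(-17739) + (21295 - 1*(-16959))/17046 = -40308*(-1/17739) + (21295 + 16959)*(1/17046) = 13436/5913 + 38254*(1/17046) = 13436/5913 + 19127/8523 = 25290331/5599611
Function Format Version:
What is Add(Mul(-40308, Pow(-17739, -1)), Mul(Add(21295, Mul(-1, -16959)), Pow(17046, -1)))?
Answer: Rational(25290331, 5599611) ≈ 4.5164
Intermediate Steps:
Add(Mul(-40308, Pow(-17739, -1)), Mul(Add(21295, Mul(-1, -16959)), Pow(17046, -1))) = Add(Mul(-40308, Rational(-1, 17739)), Mul(Add(21295, 16959), Rational(1, 17046))) = Add(Rational(13436, 5913), Mul(38254, Rational(1, 17046))) = Add(Rational(13436, 5913), Rational(19127, 8523)) = Rational(25290331, 5599611)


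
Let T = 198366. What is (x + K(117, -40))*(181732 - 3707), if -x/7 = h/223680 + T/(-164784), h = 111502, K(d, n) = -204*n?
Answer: 111618144136854295/76789344 ≈ 1.4536e+9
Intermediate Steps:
x = 1895597179/383946720 (x = -7*(111502/223680 + 198366/(-164784)) = -7*(111502*(1/223680) + 198366*(-1/164784)) = -7*(55751/111840 - 33061/27464) = -7*(-270799597/383946720) = 1895597179/383946720 ≈ 4.9371)
(x + K(117, -40))*(181732 - 3707) = (1895597179/383946720 - 204*(-40))*(181732 - 3707) = (1895597179/383946720 + 8160)*178025 = (3134900832379/383946720)*178025 = 111618144136854295/76789344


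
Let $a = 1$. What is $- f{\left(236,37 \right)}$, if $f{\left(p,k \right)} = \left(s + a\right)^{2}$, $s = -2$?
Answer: $-1$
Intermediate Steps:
$f{\left(p,k \right)} = 1$ ($f{\left(p,k \right)} = \left(-2 + 1\right)^{2} = \left(-1\right)^{2} = 1$)
$- f{\left(236,37 \right)} = \left(-1\right) 1 = -1$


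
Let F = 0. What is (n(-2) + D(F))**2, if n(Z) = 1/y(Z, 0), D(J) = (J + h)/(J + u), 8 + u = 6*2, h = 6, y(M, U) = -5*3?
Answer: 1849/900 ≈ 2.0544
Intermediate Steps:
y(M, U) = -15
u = 4 (u = -8 + 6*2 = -8 + 12 = 4)
D(J) = (6 + J)/(4 + J) (D(J) = (J + 6)/(J + 4) = (6 + J)/(4 + J))
n(Z) = -1/15 (n(Z) = 1/(-15) = -1/15)
(n(-2) + D(F))**2 = (-1/15 + (6 + 0)/(4 + 0))**2 = (-1/15 + 6/4)**2 = (-1/15 + (1/4)*6)**2 = (-1/15 + 3/2)**2 = (43/30)**2 = 1849/900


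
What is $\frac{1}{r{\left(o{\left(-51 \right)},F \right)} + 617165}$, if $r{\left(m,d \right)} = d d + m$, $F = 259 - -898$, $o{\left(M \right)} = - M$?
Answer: $\frac{1}{1955865} \approx 5.1128 \cdot 10^{-7}$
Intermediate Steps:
$F = 1157$ ($F = 259 + 898 = 1157$)
$r{\left(m,d \right)} = m + d^{2}$ ($r{\left(m,d \right)} = d^{2} + m = m + d^{2}$)
$\frac{1}{r{\left(o{\left(-51 \right)},F \right)} + 617165} = \frac{1}{\left(\left(-1\right) \left(-51\right) + 1157^{2}\right) + 617165} = \frac{1}{\left(51 + 1338649\right) + 617165} = \frac{1}{1338700 + 617165} = \frac{1}{1955865}$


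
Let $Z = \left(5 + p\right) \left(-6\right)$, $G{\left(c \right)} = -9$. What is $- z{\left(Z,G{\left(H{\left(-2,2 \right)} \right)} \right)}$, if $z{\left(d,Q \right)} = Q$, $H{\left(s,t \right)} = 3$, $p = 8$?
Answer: $9$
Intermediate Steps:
$Z = -78$ ($Z = \left(5 + 8\right) \left(-6\right) = 13 \left(-6\right) = -78$)
$- z{\left(Z,G{\left(H{\left(-2,2 \right)} \right)} \right)} = \left(-1\right) \left(-9\right) = 9$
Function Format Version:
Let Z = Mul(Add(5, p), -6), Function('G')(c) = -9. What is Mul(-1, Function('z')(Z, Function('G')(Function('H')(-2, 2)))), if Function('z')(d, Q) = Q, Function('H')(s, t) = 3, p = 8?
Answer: 9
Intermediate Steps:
Z = -78 (Z = Mul(Add(5, 8), -6) = Mul(13, -6) = -78)
Mul(-1, Function('z')(Z, Function('G')(Function('H')(-2, 2)))) = Mul(-1, -9) = 9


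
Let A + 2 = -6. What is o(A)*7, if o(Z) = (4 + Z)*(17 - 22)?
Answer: 140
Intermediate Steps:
A = -8 (A = -2 - 6 = -8)
o(Z) = -20 - 5*Z (o(Z) = (4 + Z)*(-5) = -20 - 5*Z)
o(A)*7 = (-20 - 5*(-8))*7 = (-20 + 40)*7 = 20*7 = 140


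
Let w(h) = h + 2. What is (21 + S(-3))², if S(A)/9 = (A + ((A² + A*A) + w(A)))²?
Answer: 3186225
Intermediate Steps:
w(h) = 2 + h
S(A) = 9*(2 + 2*A + 2*A²)² (S(A) = 9*(A + ((A² + A*A) + (2 + A)))² = 9*(A + ((A² + A²) + (2 + A)))² = 9*(A + (2*A² + (2 + A)))² = 9*(A + (2 + A + 2*A²))² = 9*(2 + 2*A + 2*A²)²)
(21 + S(-3))² = (21 + 36*(1 - 3 + (-3)²)²)² = (21 + 36*(1 - 3 + 9)²)² = (21 + 36*7²)² = (21 + 36*49)² = (21 + 1764)² = 1785² = 3186225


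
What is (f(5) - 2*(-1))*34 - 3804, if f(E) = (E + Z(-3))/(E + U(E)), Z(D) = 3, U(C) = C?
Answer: -18544/5 ≈ -3708.8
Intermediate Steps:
f(E) = (3 + E)/(2*E) (f(E) = (E + 3)/(E + E) = (3 + E)/((2*E)) = (3 + E)*(1/(2*E)) = (3 + E)/(2*E))
(f(5) - 2*(-1))*34 - 3804 = ((½)*(3 + 5)/5 - 2*(-1))*34 - 3804 = ((½)*(⅕)*8 + 2)*34 - 3804 = (⅘ + 2)*34 - 3804 = (14/5)*34 - 3804 = 476/5 - 3804 = -18544/5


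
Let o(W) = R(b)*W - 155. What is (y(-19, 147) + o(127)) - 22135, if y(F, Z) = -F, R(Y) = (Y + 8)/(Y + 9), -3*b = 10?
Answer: -376829/17 ≈ -22166.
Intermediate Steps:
b = -10/3 (b = -⅓*10 = -10/3 ≈ -3.3333)
R(Y) = (8 + Y)/(9 + Y)
o(W) = -155 + 14*W/17 (o(W) = ((8 - 10/3)/(9 - 10/3))*W - 155 = ((14/3)/(17/3))*W - 155 = ((3/17)*(14/3))*W - 155 = 14*W/17 - 155 = -155 + 14*W/17)
(y(-19, 147) + o(127)) - 22135 = (-1*(-19) + (-155 + (14/17)*127)) - 22135 = (19 + (-155 + 1778/17)) - 22135 = (19 - 857/17) - 22135 = -534/17 - 22135 = -376829/17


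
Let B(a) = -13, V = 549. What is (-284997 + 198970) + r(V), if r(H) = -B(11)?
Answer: -86014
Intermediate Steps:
r(H) = 13 (r(H) = -1*(-13) = 13)
(-284997 + 198970) + r(V) = (-284997 + 198970) + 13 = -86027 + 13 = -86014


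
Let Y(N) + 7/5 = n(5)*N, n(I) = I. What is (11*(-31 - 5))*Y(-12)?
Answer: 121572/5 ≈ 24314.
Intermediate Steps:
Y(N) = -7/5 + 5*N
(11*(-31 - 5))*Y(-12) = (11*(-31 - 5))*(-7/5 + 5*(-12)) = (11*(-36))*(-7/5 - 60) = -396*(-307/5) = 121572/5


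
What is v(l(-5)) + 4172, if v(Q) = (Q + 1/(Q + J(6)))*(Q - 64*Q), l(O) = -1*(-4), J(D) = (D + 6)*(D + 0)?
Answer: 60053/19 ≈ 3160.7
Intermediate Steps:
J(D) = D*(6 + D) (J(D) = (6 + D)*D = D*(6 + D))
l(O) = 4
v(Q) = -63*Q*(Q + 1/(72 + Q)) (v(Q) = (Q + 1/(Q + 6*(6 + 6)))*(Q - 64*Q) = (Q + 1/(Q + 6*12))*(-63*Q) = (Q + 1/(Q + 72))*(-63*Q) = (Q + 1/(72 + Q))*(-63*Q) = -63*Q*(Q + 1/(72 + Q)))
v(l(-5)) + 4172 = -63*4*(1 + 4² + 72*4)/(72 + 4) + 4172 = -63*4*(1 + 16 + 288)/76 + 4172 = -63*4*1/76*305 + 4172 = -19215/19 + 4172 = 60053/19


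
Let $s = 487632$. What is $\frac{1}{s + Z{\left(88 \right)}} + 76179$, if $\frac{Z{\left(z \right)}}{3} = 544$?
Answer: $\frac{37271642257}{489264} \approx 76179.0$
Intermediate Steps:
$Z{\left(z \right)} = 1632$ ($Z{\left(z \right)} = 3 \cdot 544 = 1632$)
$\frac{1}{s + Z{\left(88 \right)}} + 76179 = \frac{1}{487632 + 1632} + 76179 = \frac{1}{489264} + 76179 = \frac{37271642257}{489264}$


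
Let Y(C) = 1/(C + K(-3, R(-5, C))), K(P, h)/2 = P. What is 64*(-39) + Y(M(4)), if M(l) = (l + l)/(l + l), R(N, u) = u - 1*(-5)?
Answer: -12481/5 ≈ -2496.2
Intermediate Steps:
R(N, u) = 5 + u (R(N, u) = u + 5 = 5 + u)
K(P, h) = 2*P
M(l) = 1 (M(l) = (2*l)/((2*l)) = (2*l)*(1/(2*l)) = 1)
Y(C) = 1/(-6 + C) (Y(C) = 1/(C + 2*(-3)) = 1/(C - 6) = 1/(-6 + C))
64*(-39) + Y(M(4)) = 64*(-39) + 1/(-6 + 1) = -2496 + 1/(-5) = -2496 - 1/5 = -12481/5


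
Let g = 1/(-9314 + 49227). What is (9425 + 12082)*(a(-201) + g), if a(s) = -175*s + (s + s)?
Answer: 29849452388250/39913 ≈ 7.4786e+8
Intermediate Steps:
g = 1/39913 ≈ 2.5054e-5
a(s) = -173*s (a(s) = -175*s + 2*s = -173*s)
(9425 + 12082)*(a(-201) + g) = (9425 + 12082)*(-173*(-201) + 1/39913) = 21507*(34773 + 1/39913) = 21507*(1387894750/39913) = 29849452388250/39913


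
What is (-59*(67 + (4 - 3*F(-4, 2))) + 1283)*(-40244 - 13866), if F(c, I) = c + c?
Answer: 233863420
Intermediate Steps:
F(c, I) = 2*c
(-59*(67 + (4 - 3*F(-4, 2))) + 1283)*(-40244 - 13866) = (-59*(67 + (4 - 6*(-4))) + 1283)*(-40244 - 13866) = (-59*(67 + (4 - 3*(-8))) + 1283)*(-54110) = (-59*(67 + (4 + 24)) + 1283)*(-54110) = (-59*(67 + 28) + 1283)*(-54110) = (-59*95 + 1283)*(-54110) = (-5605 + 1283)*(-54110) = -4322*(-54110) = 233863420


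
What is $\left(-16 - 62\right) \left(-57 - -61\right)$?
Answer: $-312$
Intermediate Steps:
$\left(-16 - 62\right) \left(-57 - -61\right) = - 78 \left(-57 + 61\right) = \left(-78\right) 4 = -312$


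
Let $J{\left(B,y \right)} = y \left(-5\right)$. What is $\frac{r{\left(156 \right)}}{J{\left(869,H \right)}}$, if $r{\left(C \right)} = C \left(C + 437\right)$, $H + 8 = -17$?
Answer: $\frac{92508}{125} \approx 740.06$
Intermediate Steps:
$H = -25$ ($H = -8 - 17 = -25$)
$J{\left(B,y \right)} = - 5 y$
$r{\left(C \right)} = C \left(437 + C\right)$
$\frac{r{\left(156 \right)}}{J{\left(869,H \right)}} = \frac{156 \left(437 + 156\right)}{\left(-5\right) \left(-25\right)} = \frac{156 \cdot 593}{125} = 92508 \cdot \frac{1}{125} = \frac{92508}{125}$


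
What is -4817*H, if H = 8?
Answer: -38536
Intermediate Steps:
-4817*H = -4817*8 = -38536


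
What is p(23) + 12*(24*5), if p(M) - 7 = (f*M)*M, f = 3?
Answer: 3034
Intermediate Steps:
p(M) = 7 + 3*M² (p(M) = 7 + (3*M)*M = 7 + 3*M²)
p(23) + 12*(24*5) = (7 + 3*23²) + 12*(24*5) = (7 + 3*529) + 12*120 = (7 + 1587) + 1440 = 1594 + 1440 = 3034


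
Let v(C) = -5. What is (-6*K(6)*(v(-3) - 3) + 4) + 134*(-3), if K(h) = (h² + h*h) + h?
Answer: 3346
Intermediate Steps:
K(h) = h + 2*h² (K(h) = (h² + h²) + h = 2*h² + h = h + 2*h²)
(-6*K(6)*(v(-3) - 3) + 4) + 134*(-3) = (-6*6*(1 + 2*6)*(-5 - 3) + 4) + 134*(-3) = (-6*6*(1 + 12)*(-8) + 4) - 402 = (-6*6*13*(-8) + 4) - 402 = (-468*(-8) + 4) - 402 = (-6*(-624) + 4) - 402 = (3744 + 4) - 402 = 3748 - 402 = 3346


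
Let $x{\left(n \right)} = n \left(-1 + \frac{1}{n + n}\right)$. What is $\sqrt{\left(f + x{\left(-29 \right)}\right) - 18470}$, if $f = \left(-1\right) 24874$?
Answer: $\frac{i \sqrt{173258}}{2} \approx 208.12 i$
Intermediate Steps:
$x{\left(n \right)} = n \left(-1 + \frac{1}{2 n}\right)$
$f = -24874$
$\sqrt{\left(f + x{\left(-29 \right)}\right) - 18470} = \sqrt{\left(-24874 + \left(\frac{1}{2} - -29\right)\right) - 18470} = \sqrt{\left(-24874 + \left(\frac{1}{2} + 29\right)\right) - 18470} = \sqrt{\left(-24874 + \frac{59}{2}\right) - 18470} = \sqrt{- \frac{49689}{2} - 18470} = \sqrt{- \frac{86629}{2}} = \frac{i \sqrt{173258}}{2}$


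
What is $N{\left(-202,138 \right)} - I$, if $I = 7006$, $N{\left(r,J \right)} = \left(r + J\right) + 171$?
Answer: $-6899$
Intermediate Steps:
$N{\left(r,J \right)} = 171 + J + r$ ($N{\left(r,J \right)} = \left(J + r\right) + 171 = 171 + J + r$)
$N{\left(-202,138 \right)} - I = \left(171 + 138 - 202\right) - 7006 = 107 - 7006 = -6899$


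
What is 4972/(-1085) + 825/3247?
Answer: -15248959/3522995 ≈ -4.3284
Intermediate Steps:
4972/(-1085) + 825/3247 = 4972*(-1/1085) + 825*(1/3247) = -4972/1085 + 825/3247 = -15248959/3522995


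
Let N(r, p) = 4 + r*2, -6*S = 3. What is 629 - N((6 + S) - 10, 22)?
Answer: 634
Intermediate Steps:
S = -½ (S = -⅙*3 = -½ ≈ -0.50000)
N(r, p) = 4 + 2*r
629 - N((6 + S) - 10, 22) = 629 - (4 + 2*((6 - ½) - 10)) = 629 - (4 + 2*(11/2 - 10)) = 629 - (4 + 2*(-9/2)) = 629 - (4 - 9) = 629 - 1*(-5) = 629 + 5 = 634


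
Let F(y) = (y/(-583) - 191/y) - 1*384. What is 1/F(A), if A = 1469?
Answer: -856427/331137282 ≈ -0.0025863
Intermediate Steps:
F(y) = -384 - 191/y - y/583 (F(y) = (y*(-1/583) - 191/y) - 384 = (-y/583 - 191/y) - 384 = (-191/y - y/583) - 384 = -384 - 191/y - y/583)
1/F(A) = 1/(-384 - 191/1469 - 1/583*1469) = 1/(-384 - 191*1/1469 - 1469/583) = 1/(-384 - 191/1469 - 1469/583) = 1/(-331137282/856427) = -856427/331137282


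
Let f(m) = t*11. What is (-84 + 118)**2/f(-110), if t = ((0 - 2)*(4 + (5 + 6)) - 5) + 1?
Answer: -34/11 ≈ -3.0909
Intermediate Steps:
t = -34 (t = (-2*(4 + 11) - 5) + 1 = (-2*15 - 5) + 1 = (-30 - 5) + 1 = -35 + 1 = -34)
f(m) = -374 (f(m) = -34*11 = -374)
(-84 + 118)**2/f(-110) = (-84 + 118)**2/(-374) = 34**2*(-1/374) = 1156*(-1/374) = -34/11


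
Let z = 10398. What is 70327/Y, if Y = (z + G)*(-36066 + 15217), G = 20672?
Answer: -70327/647778430 ≈ -0.00010857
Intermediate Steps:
Y = -647778430 (Y = (10398 + 20672)*(-36066 + 15217) = 31070*(-20849) = -647778430)
70327/Y = 70327/(-647778430) = 70327*(-1/647778430) = -70327/647778430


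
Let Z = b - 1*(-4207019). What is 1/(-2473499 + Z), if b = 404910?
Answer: 1/2138430 ≈ 4.6763e-7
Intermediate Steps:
Z = 4611929 (Z = 404910 - 1*(-4207019) = 404910 + 4207019 = 4611929)
1/(-2473499 + Z) = 1/(-2473499 + 4611929) = 1/2138430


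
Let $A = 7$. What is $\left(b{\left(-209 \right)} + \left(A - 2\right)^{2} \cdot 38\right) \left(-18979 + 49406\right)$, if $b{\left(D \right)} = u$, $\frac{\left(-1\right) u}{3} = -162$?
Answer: $43693172$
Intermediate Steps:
$u = 486$ ($u = \left(-3\right) \left(-162\right) = 486$)
$b{\left(D \right)} = 486$
$\left(b{\left(-209 \right)} + \left(A - 2\right)^{2} \cdot 38\right) \left(-18979 + 49406\right) = \left(486 + \left(7 - 2\right)^{2} \cdot 38\right) \left(-18979 + 49406\right) = \left(486 + 5^{2} \cdot 38\right) 30427 = \left(486 + 25 \cdot 38\right) 30427 = \left(486 + 950\right) 30427 = 1436 \cdot 30427 = 43693172$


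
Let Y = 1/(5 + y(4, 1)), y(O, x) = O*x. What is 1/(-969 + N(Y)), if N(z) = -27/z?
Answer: -1/1212 ≈ -0.00082508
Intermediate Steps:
Y = ⅑ (Y = 1/(5 + 4*1) = 1/(5 + 4) = 1/9 = ⅑ ≈ 0.11111)
1/(-969 + N(Y)) = 1/(-969 - 27/⅑) = 1/(-969 - 27*9) = 1/(-969 - 243) = 1/(-1212) = -1/1212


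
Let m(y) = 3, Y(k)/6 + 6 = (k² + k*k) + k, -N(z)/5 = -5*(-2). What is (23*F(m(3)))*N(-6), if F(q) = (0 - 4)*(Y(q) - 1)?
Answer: 409400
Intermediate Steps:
N(z) = -50 (N(z) = -(-25)*(-2) = -5*10 = -50)
Y(k) = -36 + 6*k + 12*k² (Y(k) = -36 + 6*((k² + k*k) + k) = -36 + 6*((k² + k²) + k) = -36 + 6*(2*k² + k) = -36 + 6*(k + 2*k²) = -36 + (6*k + 12*k²) = -36 + 6*k + 12*k²)
F(q) = 148 - 48*q² - 24*q (F(q) = (0 - 4)*((-36 + 6*q + 12*q²) - 1) = -4*(-37 + 6*q + 12*q²) = 148 - 48*q² - 24*q)
(23*F(m(3)))*N(-6) = (23*(148 - 48*3² - 24*3))*(-50) = (23*(148 - 48*9 - 72))*(-50) = (23*(148 - 432 - 72))*(-50) = (23*(-356))*(-50) = -8188*(-50) = 409400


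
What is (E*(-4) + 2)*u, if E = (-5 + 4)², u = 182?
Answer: -364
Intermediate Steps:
E = 1 (E = (-1)² = 1)
(E*(-4) + 2)*u = (1*(-4) + 2)*182 = (-4 + 2)*182 = -2*182 = -364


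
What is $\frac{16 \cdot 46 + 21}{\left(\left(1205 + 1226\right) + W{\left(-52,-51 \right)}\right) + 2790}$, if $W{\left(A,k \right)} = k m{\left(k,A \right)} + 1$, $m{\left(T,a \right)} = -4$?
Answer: $\frac{757}{5426} \approx 0.13951$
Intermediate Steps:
$W{\left(A,k \right)} = 1 - 4 k$ ($W{\left(A,k \right)} = k \left(-4\right) + 1 = - 4 k + 1 = 1 - 4 k$)
$\frac{16 \cdot 46 + 21}{\left(\left(1205 + 1226\right) + W{\left(-52,-51 \right)}\right) + 2790} = \frac{16 \cdot 46 + 21}{\left(\left(1205 + 1226\right) + \left(1 - -204\right)\right) + 2790} = \frac{736 + 21}{\left(2431 + \left(1 + 204\right)\right) + 2790} = \frac{757}{\left(2431 + 205\right) + 2790} = \frac{757}{2636 + 2790} = \frac{757}{5426}$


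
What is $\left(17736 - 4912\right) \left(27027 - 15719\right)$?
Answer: $145013792$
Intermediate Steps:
$\left(17736 - 4912\right) \left(27027 - 15719\right) = 12824 \cdot 11308 = 145013792$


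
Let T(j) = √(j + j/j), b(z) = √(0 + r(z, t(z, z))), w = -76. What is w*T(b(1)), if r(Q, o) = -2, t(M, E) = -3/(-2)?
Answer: -76*√(1 + I*√2) ≈ -88.827 - 45.98*I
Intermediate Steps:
t(M, E) = 3/2 (t(M, E) = -3*(-½) = 3/2)
b(z) = I*√2 (b(z) = √(0 - 2) = √(-2) = I*√2)
T(j) = √(1 + j) (T(j) = √(j + 1) = √(1 + j))
w*T(b(1)) = -76*√(1 + I*√2)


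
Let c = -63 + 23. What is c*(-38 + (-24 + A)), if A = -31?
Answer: 3720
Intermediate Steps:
c = -40
c*(-38 + (-24 + A)) = -40*(-38 + (-24 - 31)) = -40*(-38 - 55) = -40*(-93) = 3720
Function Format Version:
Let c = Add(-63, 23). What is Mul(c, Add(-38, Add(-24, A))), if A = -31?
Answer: 3720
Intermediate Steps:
c = -40
Mul(c, Add(-38, Add(-24, A))) = Mul(-40, Add(-38, Add(-24, -31))) = Mul(-40, Add(-38, -55)) = Mul(-40, -93) = 3720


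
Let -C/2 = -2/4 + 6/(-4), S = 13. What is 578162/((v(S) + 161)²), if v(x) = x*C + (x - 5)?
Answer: 44474/3757 ≈ 11.838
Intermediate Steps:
C = 4 (C = -2*(-2/4 + 6/(-4)) = -2*(-2*¼ + 6*(-¼)) = -2*(-½ - 3/2) = -2*(-2) = 4)
v(x) = -5 + 5*x (v(x) = x*4 + (x - 5) = 4*x + (-5 + x) = -5 + 5*x)
578162/((v(S) + 161)²) = 578162/(((-5 + 5*13) + 161)²) = 578162/(((-5 + 65) + 161)²) = 578162/((60 + 161)²) = 578162/(221²) = 578162/48841 = 578162*(1/48841) = 44474/3757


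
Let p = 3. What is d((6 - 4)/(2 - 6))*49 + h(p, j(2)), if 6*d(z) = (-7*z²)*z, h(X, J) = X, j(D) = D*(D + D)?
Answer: 487/48 ≈ 10.146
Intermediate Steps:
j(D) = 2*D² (j(D) = D*(2*D) = 2*D²)
d(z) = -7*z³/6 (d(z) = ((-7*z²)*z)/6 = (-7*z³)/6 = -7*z³/6)
d((6 - 4)/(2 - 6))*49 + h(p, j(2)) = -7*(6 - 4)³/(2 - 6)³/6*49 + 3 = -7*(2/(-4))³/6*49 + 3 = -7*(2*(-¼))³/6*49 + 3 = -7*(-½)³/6*49 + 3 = -7/6*(-⅛)*49 + 3 = (7/48)*49 + 3 = 343/48 + 3 = 487/48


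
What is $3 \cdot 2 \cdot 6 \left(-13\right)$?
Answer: $-468$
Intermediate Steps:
$3 \cdot 2 \cdot 6 \left(-13\right) = 6 \cdot 6 \left(-13\right) = 36 \left(-13\right) = -468$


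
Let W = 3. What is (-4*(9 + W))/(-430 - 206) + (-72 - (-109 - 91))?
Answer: 6788/53 ≈ 128.08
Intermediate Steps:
(-4*(9 + W))/(-430 - 206) + (-72 - (-109 - 91)) = (-4*(9 + 3))/(-430 - 206) + (-72 - (-109 - 91)) = -4*12/(-636) + (-72 - 1*(-200)) = -48*(-1/636) + (-72 + 200) = 4/53 + 128 = 6788/53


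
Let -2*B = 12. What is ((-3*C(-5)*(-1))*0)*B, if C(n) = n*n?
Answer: 0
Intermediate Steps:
B = -6 (B = -1/2*12 = -6)
C(n) = n**2
((-3*C(-5)*(-1))*0)*B = ((-3*(-5)**2*(-1))*0)*(-6) = ((-3*25*(-1))*0)*(-6) = (-75*(-1)*0)*(-6) = (75*0)*(-6) = 0*(-6) = 0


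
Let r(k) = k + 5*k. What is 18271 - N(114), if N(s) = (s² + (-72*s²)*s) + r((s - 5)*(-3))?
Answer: 106678405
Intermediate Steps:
r(k) = 6*k
N(s) = 90 + s² - 72*s³ - 18*s (N(s) = (s² + (-72*s²)*s) + 6*((s - 5)*(-3)) = (s² - 72*s³) + 6*((-5 + s)*(-3)) = (s² - 72*s³) + 6*(15 - 3*s) = (s² - 72*s³) + (90 - 18*s) = 90 + s² - 72*s³ - 18*s)
18271 - N(114) = 18271 - (90 + 114² - 72*114³ - 18*114) = 18271 - (90 + 12996 - 72*1481544 - 2052) = 18271 - (90 + 12996 - 106671168 - 2052) = 18271 - 1*(-106660134) = 18271 + 106660134 = 106678405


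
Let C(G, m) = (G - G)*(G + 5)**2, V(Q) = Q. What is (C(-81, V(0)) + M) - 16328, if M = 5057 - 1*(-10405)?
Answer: -866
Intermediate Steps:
M = 15462 (M = 5057 + 10405 = 15462)
C(G, m) = 0 (C(G, m) = 0*(5 + G)**2 = 0)
(C(-81, V(0)) + M) - 16328 = (0 + 15462) - 16328 = 15462 - 16328 = -866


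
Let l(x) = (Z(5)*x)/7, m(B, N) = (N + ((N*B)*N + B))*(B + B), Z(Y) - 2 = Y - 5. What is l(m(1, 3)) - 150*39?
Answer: -40898/7 ≈ -5842.6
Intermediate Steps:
Z(Y) = -3 + Y (Z(Y) = 2 + (Y - 5) = 2 + (-5 + Y) = -3 + Y)
m(B, N) = 2*B*(B + N + B*N**2) (m(B, N) = (N + ((B*N)*N + B))*(2*B) = (N + (B*N**2 + B))*(2*B) = (N + (B + B*N**2))*(2*B) = (B + N + B*N**2)*(2*B) = 2*B*(B + N + B*N**2))
l(x) = 2*x/7 (l(x) = ((-3 + 5)*x)/7 = (2*x)*(1/7) = 2*x/7)
l(m(1, 3)) - 150*39 = 2*(2*1*(1 + 3 + 1*3**2))/7 - 150*39 = 2*(2*1*(1 + 3 + 1*9))/7 - 5850 = 2*(2*1*(1 + 3 + 9))/7 - 5850 = 2*(2*1*13)/7 - 5850 = (2/7)*26 - 5850 = 52/7 - 5850 = -40898/7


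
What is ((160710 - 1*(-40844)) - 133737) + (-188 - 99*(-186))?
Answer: 86043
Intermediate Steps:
((160710 - 1*(-40844)) - 133737) + (-188 - 99*(-186)) = ((160710 + 40844) - 133737) + (-188 + 18414) = (201554 - 133737) + 18226 = 67817 + 18226 = 86043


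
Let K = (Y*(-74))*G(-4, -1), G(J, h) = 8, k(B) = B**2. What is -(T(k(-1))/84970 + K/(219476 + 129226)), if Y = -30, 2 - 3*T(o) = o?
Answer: -754591717/14814604470 ≈ -0.050936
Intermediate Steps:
T(o) = 2/3 - o/3
K = 17760 (K = -30*(-74)*8 = 2220*8 = 17760)
-(T(k(-1))/84970 + K/(219476 + 129226)) = -((2/3 - 1/3*(-1)**2)/84970 + 17760/(219476 + 129226)) = -((2/3 - 1/3*1)*(1/84970) + 17760/348702) = -((2/3 - 1/3)*(1/84970) + 17760*(1/348702)) = -((1/3)*(1/84970) + 2960/58117) = -(1/254910 + 2960/58117) = -1*754591717/14814604470 = -754591717/14814604470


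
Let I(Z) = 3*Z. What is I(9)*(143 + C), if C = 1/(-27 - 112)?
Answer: 536652/139 ≈ 3860.8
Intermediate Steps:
C = -1/139 (C = 1/(-139) = -1/139 ≈ -0.0071942)
I(9)*(143 + C) = (3*9)*(143 - 1/139) = 27*(19876/139) = 536652/139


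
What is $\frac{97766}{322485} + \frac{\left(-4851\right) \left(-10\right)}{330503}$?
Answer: $\frac{47955703648}{106582259955} \approx 0.44994$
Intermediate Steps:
$\frac{97766}{322485} + \frac{\left(-4851\right) \left(-10\right)}{330503} = 97766 \cdot \frac{1}{322485} + 48510 \cdot \frac{1}{330503} = \frac{97766}{322485} + \frac{48510}{330503} = \frac{47955703648}{106582259955}$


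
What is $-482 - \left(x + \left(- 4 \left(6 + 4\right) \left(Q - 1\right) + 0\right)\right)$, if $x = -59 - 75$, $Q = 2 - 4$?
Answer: $-468$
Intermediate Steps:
$Q = -2$ ($Q = 2 - 4 = -2$)
$x = -134$ ($x = -59 - 75 = -134$)
$-482 - \left(x + \left(- 4 \left(6 + 4\right) \left(Q - 1\right) + 0\right)\right) = -482 - \left(-134 + \left(- 4 \left(6 + 4\right) \left(-2 - 1\right) + 0\right)\right) = -482 - \left(-134 + \left(- 4 \cdot 10 \left(-3\right) + 0\right)\right) = -482 - \left(-134 + \left(\left(-4\right) \left(-30\right) + 0\right)\right) = -482 - \left(-134 + \left(120 + 0\right)\right) = -482 - \left(-134 + 120\right) = -482 - -14 = -482 + 14 = -468$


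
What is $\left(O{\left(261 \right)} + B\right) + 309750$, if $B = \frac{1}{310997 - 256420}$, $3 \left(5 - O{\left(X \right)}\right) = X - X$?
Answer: $\frac{16905498636}{54577} \approx 3.0976 \cdot 10^{5}$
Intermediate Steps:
$O{\left(X \right)} = 5$ ($O{\left(X \right)} = 5 - \frac{X - X}{3} = 5 - 0 = 5 + 0 = 5$)
$B = \frac{1}{54577} \approx 1.8323 \cdot 10^{-5}$
$\left(O{\left(261 \right)} + B\right) + 309750 = \left(5 + \frac{1}{54577}\right) + 309750 = \frac{272886}{54577} + 309750 = \frac{16905498636}{54577}$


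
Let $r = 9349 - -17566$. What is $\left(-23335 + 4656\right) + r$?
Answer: $8236$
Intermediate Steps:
$r = 26915$ ($r = 9349 + 17566 = 26915$)
$\left(-23335 + 4656\right) + r = \left(-23335 + 4656\right) + 26915 = -18679 + 26915 = 8236$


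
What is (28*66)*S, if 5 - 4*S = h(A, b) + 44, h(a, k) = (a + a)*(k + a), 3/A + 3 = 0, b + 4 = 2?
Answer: -20790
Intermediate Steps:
b = -2 (b = -4 + 2 = -2)
A = -1 (A = 3/(-3 + 0) = 3/(-3) = 3*(-⅓) = -1)
h(a, k) = 2*a*(a + k) (h(a, k) = (2*a)*(a + k) = 2*a*(a + k))
S = -45/4 (S = 5/4 - (2*(-1)*(-1 - 2) + 44)/4 = 5/4 - (2*(-1)*(-3) + 44)/4 = 5/4 - (6 + 44)/4 = 5/4 - ¼*50 = 5/4 - 25/2 = -45/4 ≈ -11.250)
(28*66)*S = (28*66)*(-45/4) = 1848*(-45/4) = -20790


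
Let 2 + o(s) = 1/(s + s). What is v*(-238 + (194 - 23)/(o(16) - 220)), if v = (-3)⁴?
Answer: -137374866/7103 ≈ -19340.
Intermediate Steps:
o(s) = -2 + 1/(2*s) (o(s) = -2 + 1/(s + s) = -2 + 1/(2*s))
v = 81
v*(-238 + (194 - 23)/(o(16) - 220)) = 81*(-238 + (194 - 23)/((-2 + (½)/16) - 220)) = 81*(-238 + 171/((-2 + (½)*(1/16)) - 220)) = 81*(-238 + 171/((-2 + 1/32) - 220)) = 81*(-238 + 171/(-63/32 - 220)) = 81*(-238 + 171/(-7103/32)) = 81*(-238 + 171*(-32/7103)) = 81*(-238 - 5472/7103) = 81*(-1695986/7103) = -137374866/7103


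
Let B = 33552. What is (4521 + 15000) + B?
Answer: 53073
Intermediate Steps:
(4521 + 15000) + B = (4521 + 15000) + 33552 = 19521 + 33552 = 53073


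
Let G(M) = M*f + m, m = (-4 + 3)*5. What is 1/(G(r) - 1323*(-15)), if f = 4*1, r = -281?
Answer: 1/18716 ≈ 5.3430e-5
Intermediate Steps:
m = -5 (m = -1*5 = -5)
f = 4
G(M) = -5 + 4*M (G(M) = M*4 - 5 = 4*M - 5 = -5 + 4*M)
1/(G(r) - 1323*(-15)) = 1/((-5 + 4*(-281)) - 1323*(-15)) = 1/((-5 - 1124) + 19845) = 1/(-1129 + 19845) = 1/18716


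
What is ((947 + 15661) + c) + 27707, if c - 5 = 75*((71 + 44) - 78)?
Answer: 47095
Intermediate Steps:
c = 2780 (c = 5 + 75*((71 + 44) - 78) = 5 + 75*(115 - 78) = 5 + 75*37 = 5 + 2775 = 2780)
((947 + 15661) + c) + 27707 = ((947 + 15661) + 2780) + 27707 = (16608 + 2780) + 27707 = 19388 + 27707 = 47095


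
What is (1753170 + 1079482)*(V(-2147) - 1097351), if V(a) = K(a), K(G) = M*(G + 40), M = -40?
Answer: -2869677594292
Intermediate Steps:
K(G) = -1600 - 40*G (K(G) = -40*(G + 40) = -40*(40 + G) = -1600 - 40*G)
V(a) = -1600 - 40*a
(1753170 + 1079482)*(V(-2147) - 1097351) = (1753170 + 1079482)*((-1600 - 40*(-2147)) - 1097351) = 2832652*((-1600 + 85880) - 1097351) = 2832652*(84280 - 1097351) = 2832652*(-1013071) = -2869677594292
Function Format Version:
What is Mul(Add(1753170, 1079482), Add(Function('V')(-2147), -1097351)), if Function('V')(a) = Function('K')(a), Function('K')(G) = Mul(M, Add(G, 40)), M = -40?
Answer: -2869677594292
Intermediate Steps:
Function('K')(G) = Add(-1600, Mul(-40, G)) (Function('K')(G) = Mul(-40, Add(G, 40)) = Mul(-40, Add(40, G)) = Add(-1600, Mul(-40, G)))
Function('V')(a) = Add(-1600, Mul(-40, a))
Mul(Add(1753170, 1079482), Add(Function('V')(-2147), -1097351)) = Mul(Add(1753170, 1079482), Add(Add(-1600, Mul(-40, -2147)), -1097351)) = Mul(2832652, Add(Add(-1600, 85880), -1097351)) = Mul(2832652, Add(84280, -1097351)) = Mul(2832652, -1013071) = -2869677594292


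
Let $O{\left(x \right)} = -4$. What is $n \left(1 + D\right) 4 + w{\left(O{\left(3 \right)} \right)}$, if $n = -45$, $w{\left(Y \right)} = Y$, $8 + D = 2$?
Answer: $896$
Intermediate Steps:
$D = -6$ ($D = -8 + 2 = -6$)
$n \left(1 + D\right) 4 + w{\left(O{\left(3 \right)} \right)} = - 45 \left(1 - 6\right) 4 - 4 = - 45 \left(\left(-5\right) 4\right) - 4 = \left(-45\right) \left(-20\right) - 4 = 900 - 4 = 896$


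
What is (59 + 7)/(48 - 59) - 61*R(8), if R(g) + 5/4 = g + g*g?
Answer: -17287/4 ≈ -4321.8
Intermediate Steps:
R(g) = -5/4 + g + g² (R(g) = -5/4 + (g + g*g) = -5/4 + (g + g²) = -5/4 + g + g²)
(59 + 7)/(48 - 59) - 61*R(8) = (59 + 7)/(48 - 59) - 61*(-5/4 + 8 + 8²) = 66/(-11) - 61*(-5/4 + 8 + 64) = 66*(-1/11) - 61*283/4 = -6 - 17263/4 = -17287/4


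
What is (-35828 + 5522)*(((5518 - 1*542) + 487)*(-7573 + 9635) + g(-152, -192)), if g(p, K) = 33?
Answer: -341389180134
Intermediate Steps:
(-35828 + 5522)*(((5518 - 1*542) + 487)*(-7573 + 9635) + g(-152, -192)) = (-35828 + 5522)*(((5518 - 1*542) + 487)*(-7573 + 9635) + 33) = -30306*(((5518 - 542) + 487)*2062 + 33) = -30306*((4976 + 487)*2062 + 33) = -30306*(5463*2062 + 33) = -30306*(11264706 + 33) = -30306*11264739 = -341389180134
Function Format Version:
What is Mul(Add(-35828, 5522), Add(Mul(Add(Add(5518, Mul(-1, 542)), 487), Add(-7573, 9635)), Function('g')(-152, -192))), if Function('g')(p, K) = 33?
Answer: -341389180134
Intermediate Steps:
Mul(Add(-35828, 5522), Add(Mul(Add(Add(5518, Mul(-1, 542)), 487), Add(-7573, 9635)), Function('g')(-152, -192))) = Mul(Add(-35828, 5522), Add(Mul(Add(Add(5518, Mul(-1, 542)), 487), Add(-7573, 9635)), 33)) = Mul(-30306, Add(Mul(Add(Add(5518, -542), 487), 2062), 33)) = Mul(-30306, Add(Mul(Add(4976, 487), 2062), 33)) = Mul(-30306, Add(Mul(5463, 2062), 33)) = Mul(-30306, Add(11264706, 33)) = Mul(-30306, 11264739) = -341389180134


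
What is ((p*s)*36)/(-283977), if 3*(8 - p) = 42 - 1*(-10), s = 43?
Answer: 4816/94659 ≈ 0.050877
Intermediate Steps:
p = -28/3 (p = 8 - (42 - 1*(-10))/3 = 8 - (42 + 10)/3 = 8 - ⅓*52 = 8 - 52/3 = -28/3 ≈ -9.3333)
((p*s)*36)/(-283977) = (-28/3*43*36)/(-283977) = -1204/3*36*(-1/283977) = -14448*(-1/283977) = 4816/94659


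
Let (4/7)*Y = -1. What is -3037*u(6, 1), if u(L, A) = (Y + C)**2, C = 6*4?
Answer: -24056077/16 ≈ -1.5035e+6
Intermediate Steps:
C = 24
Y = -7/4 (Y = (7/4)*(-1) = -7/4 ≈ -1.7500)
u(L, A) = 7921/16 (u(L, A) = (-7/4 + 24)**2 = (89/4)**2 = 7921/16)
-3037*u(6, 1) = -3037*7921/16 = -24056077/16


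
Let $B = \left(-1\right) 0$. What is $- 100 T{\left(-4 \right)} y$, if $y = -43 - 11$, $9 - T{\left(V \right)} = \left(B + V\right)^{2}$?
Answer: $-37800$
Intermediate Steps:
$B = 0$
$T{\left(V \right)} = 9 - V^{2}$ ($T{\left(V \right)} = 9 - \left(0 + V\right)^{2} = 9 - V^{2}$)
$y = -54$
$- 100 T{\left(-4 \right)} y = - 100 \left(9 - \left(-4\right)^{2}\right) \left(-54\right) = - 100 \left(9 - 16\right) \left(-54\right) = \left(-100\right) \left(-7\right) \left(-54\right) = 700 \left(-54\right) = -37800$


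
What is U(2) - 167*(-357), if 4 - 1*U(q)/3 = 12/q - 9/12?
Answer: 238461/4 ≈ 59615.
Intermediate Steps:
U(q) = 57/4 - 36/q (U(q) = 12 - 3*(12/q - 9/12) = 12 - 3*(12/q - 9*1/12) = 12 - 3*(12/q - ¾) = 12 - 3*(-¾ + 12/q) = 12 + (9/4 - 36/q) = 57/4 - 36/q)
U(2) - 167*(-357) = (57/4 - 36/2) - 167*(-357) = (57/4 - 36*½) + 59619 = (57/4 - 18) + 59619 = -15/4 + 59619 = 238461/4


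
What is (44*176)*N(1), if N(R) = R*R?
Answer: 7744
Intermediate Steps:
N(R) = R²
(44*176)*N(1) = (44*176)*1² = 7744*1 = 7744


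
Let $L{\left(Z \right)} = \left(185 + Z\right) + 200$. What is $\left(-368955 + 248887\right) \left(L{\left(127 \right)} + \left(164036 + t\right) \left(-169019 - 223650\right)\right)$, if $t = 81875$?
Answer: $11593961304204396$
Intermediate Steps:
$L{\left(Z \right)} = 385 + Z$
$\left(-368955 + 248887\right) \left(L{\left(127 \right)} + \left(164036 + t\right) \left(-169019 - 223650\right)\right) = \left(-368955 + 248887\right) \left(\left(385 + 127\right) + \left(164036 + 81875\right) \left(-169019 - 223650\right)\right) = - 120068 \left(512 + 245911 \left(-392669\right)\right) = - 120068 \left(512 - 96561626459\right) = \left(-120068\right) \left(-96561625947\right) = 11593961304204396$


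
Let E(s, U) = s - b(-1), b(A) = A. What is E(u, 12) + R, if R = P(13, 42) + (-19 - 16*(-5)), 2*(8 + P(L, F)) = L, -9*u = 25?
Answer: 1039/18 ≈ 57.722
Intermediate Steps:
u = -25/9 (u = -⅑*25 = -25/9 ≈ -2.7778)
P(L, F) = -8 + L/2
E(s, U) = 1 + s (E(s, U) = s - 1*(-1) = s + 1 = 1 + s)
R = 119/2 (R = (-8 + (½)*13) + (-19 - 16*(-5)) = (-8 + 13/2) + (-19 + 80) = -3/2 + 61 = 119/2 ≈ 59.500)
E(u, 12) + R = (1 - 25/9) + 119/2 = -16/9 + 119/2 = 1039/18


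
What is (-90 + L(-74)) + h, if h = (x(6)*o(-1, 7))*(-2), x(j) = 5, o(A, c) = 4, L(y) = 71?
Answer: -59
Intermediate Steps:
h = -40 (h = (5*4)*(-2) = 20*(-2) = -40)
(-90 + L(-74)) + h = (-90 + 71) - 40 = -19 - 40 = -59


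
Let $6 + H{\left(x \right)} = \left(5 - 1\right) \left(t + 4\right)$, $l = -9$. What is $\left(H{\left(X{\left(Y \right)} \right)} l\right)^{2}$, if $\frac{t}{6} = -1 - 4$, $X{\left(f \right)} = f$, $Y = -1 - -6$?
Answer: $980100$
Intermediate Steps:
$Y = 5$ ($Y = -1 + 6 = 5$)
$t = -30$ ($t = 6 \left(-1 - 4\right) = 6 \left(-5\right) = -30$)
$H{\left(x \right)} = -110$ ($H{\left(x \right)} = -6 + \left(5 - 1\right) \left(-30 + 4\right) = -6 + 4 \left(-26\right) = -6 - 104 = -110$)
$\left(H{\left(X{\left(Y \right)} \right)} l\right)^{2} = \left(\left(-110\right) \left(-9\right)\right)^{2} = 990^{2} = 980100$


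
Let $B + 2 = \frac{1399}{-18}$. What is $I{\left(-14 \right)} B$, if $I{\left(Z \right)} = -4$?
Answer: $\frac{2870}{9} \approx 318.89$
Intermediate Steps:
$B = - \frac{1435}{18}$ ($B = -2 + \frac{1399}{-18} = -2 + 1399 \left(- \frac{1}{18}\right) = -2 - \frac{1399}{18} = - \frac{1435}{18} \approx -79.722$)
$I{\left(-14 \right)} B = \left(-4\right) \left(- \frac{1435}{18}\right) = \frac{2870}{9}$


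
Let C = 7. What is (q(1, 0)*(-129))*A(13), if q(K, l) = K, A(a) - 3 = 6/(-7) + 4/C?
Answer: -2451/7 ≈ -350.14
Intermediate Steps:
A(a) = 19/7 (A(a) = 3 + (6/(-7) + 4/7) = 3 + (6*(-⅐) + 4*(⅐)) = 3 + (-6/7 + 4/7) = 3 - 2/7 = 19/7)
(q(1, 0)*(-129))*A(13) = (1*(-129))*(19/7) = -129*19/7 = -2451/7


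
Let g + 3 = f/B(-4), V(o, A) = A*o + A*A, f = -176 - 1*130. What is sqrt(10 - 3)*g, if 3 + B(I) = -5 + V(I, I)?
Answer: -63*sqrt(7)/4 ≈ -41.671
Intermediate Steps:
f = -306 (f = -176 - 130 = -306)
V(o, A) = A**2 + A*o (V(o, A) = A*o + A**2 = A**2 + A*o)
B(I) = -8 + 2*I**2 (B(I) = -3 + (-5 + I*(I + I)) = -3 + (-5 + I*(2*I)) = -3 + (-5 + 2*I**2) = -8 + 2*I**2)
g = -63/4 (g = -3 - 306/(-8 + 2*(-4)**2) = -3 - 306/(-8 + 2*16) = -3 - 306/(-8 + 32) = -3 - 306/24 = -3 - 306*1/24 = -3 - 51/4 = -63/4 ≈ -15.750)
sqrt(10 - 3)*g = sqrt(10 - 3)*(-63/4) = sqrt(7)*(-63/4) = -63*sqrt(7)/4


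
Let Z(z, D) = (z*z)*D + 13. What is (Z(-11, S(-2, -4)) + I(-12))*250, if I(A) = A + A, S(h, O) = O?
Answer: -123750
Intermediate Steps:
Z(z, D) = 13 + D*z**2 (Z(z, D) = z**2*D + 13 = D*z**2 + 13 = 13 + D*z**2)
I(A) = 2*A
(Z(-11, S(-2, -4)) + I(-12))*250 = ((13 - 4*(-11)**2) + 2*(-12))*250 = ((13 - 4*121) - 24)*250 = ((13 - 484) - 24)*250 = (-471 - 24)*250 = -495*250 = -123750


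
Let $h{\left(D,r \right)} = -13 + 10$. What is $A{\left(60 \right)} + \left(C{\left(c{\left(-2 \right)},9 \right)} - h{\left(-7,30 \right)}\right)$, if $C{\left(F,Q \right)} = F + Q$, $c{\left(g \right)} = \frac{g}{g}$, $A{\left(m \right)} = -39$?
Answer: $-26$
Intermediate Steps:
$c{\left(g \right)} = 1$
$h{\left(D,r \right)} = -3$
$A{\left(60 \right)} + \left(C{\left(c{\left(-2 \right)},9 \right)} - h{\left(-7,30 \right)}\right) = -39 + \left(\left(1 + 9\right) - -3\right) = -39 + \left(10 + 3\right) = -39 + 13 = -26$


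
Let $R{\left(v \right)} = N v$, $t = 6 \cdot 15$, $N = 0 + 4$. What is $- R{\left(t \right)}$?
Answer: $-360$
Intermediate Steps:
$N = 4$
$t = 90$
$R{\left(v \right)} = 4 v$
$- R{\left(t \right)} = - 4 \cdot 90 = \left(-1\right) 360 = -360$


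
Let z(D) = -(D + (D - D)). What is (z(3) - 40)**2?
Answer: 1849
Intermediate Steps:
z(D) = -D (z(D) = -(D + 0) = -D)
(z(3) - 40)**2 = (-1*3 - 40)**2 = (-3 - 40)**2 = (-43)**2 = 1849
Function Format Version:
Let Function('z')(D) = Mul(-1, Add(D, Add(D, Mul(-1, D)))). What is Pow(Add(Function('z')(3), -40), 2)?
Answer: 1849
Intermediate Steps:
Function('z')(D) = Mul(-1, D) (Function('z')(D) = Mul(-1, Add(D, 0)) = Mul(-1, D))
Pow(Add(Function('z')(3), -40), 2) = Pow(Add(Mul(-1, 3), -40), 2) = Pow(Add(-3, -40), 2) = Pow(-43, 2) = 1849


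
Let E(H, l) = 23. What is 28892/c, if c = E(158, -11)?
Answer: 28892/23 ≈ 1256.2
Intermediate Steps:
c = 23
28892/c = 28892/23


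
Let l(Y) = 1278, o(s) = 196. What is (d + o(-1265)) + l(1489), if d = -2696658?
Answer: -2695184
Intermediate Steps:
(d + o(-1265)) + l(1489) = (-2696658 + 196) + 1278 = -2696462 + 1278 = -2695184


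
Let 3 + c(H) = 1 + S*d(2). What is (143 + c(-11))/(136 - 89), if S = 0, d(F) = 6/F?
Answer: 3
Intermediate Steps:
c(H) = -2 (c(H) = -3 + (1 + 0*(6/2)) = -3 + (1 + 0*(6*(½))) = -3 + (1 + 0*3) = -3 + (1 + 0) = -3 + 1 = -2)
(143 + c(-11))/(136 - 89) = (143 - 2)/(136 - 89) = 141/47 = (1/47)*141 = 3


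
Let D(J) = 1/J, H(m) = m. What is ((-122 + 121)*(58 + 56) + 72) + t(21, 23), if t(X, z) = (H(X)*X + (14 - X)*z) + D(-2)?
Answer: 475/2 ≈ 237.50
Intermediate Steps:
t(X, z) = -½ + X² + z*(14 - X) (t(X, z) = (X*X + (14 - X)*z) + 1/(-2) = (X² + z*(14 - X)) - ½ = -½ + X² + z*(14 - X))
((-122 + 121)*(58 + 56) + 72) + t(21, 23) = ((-122 + 121)*(58 + 56) + 72) + (-½ + 21² + 14*23 - 1*21*23) = (-1*114 + 72) + (-½ + 441 + 322 - 483) = (-114 + 72) + 559/2 = -42 + 559/2 = 475/2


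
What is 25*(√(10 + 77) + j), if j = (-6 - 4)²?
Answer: 2500 + 25*√87 ≈ 2733.2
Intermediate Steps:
j = 100 (j = (-10)² = 100)
25*(√(10 + 77) + j) = 25*(√(10 + 77) + 100) = 25*(√87 + 100) = 25*(100 + √87) = 2500 + 25*√87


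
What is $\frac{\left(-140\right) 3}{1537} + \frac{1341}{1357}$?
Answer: $\frac{1491177}{2085709} \approx 0.71495$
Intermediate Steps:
$\frac{\left(-140\right) 3}{1537} + \frac{1341}{1357} = \left(-420\right) \frac{1}{1537} + 1341 \cdot \frac{1}{1357} = - \frac{420}{1537} + \frac{1341}{1357} = \frac{1491177}{2085709}$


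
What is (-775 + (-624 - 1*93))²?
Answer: 2226064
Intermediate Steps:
(-775 + (-624 - 1*93))² = (-775 + (-624 - 93))² = (-775 - 717)² = (-1492)² = 2226064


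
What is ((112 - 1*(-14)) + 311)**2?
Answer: 190969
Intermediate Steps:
((112 - 1*(-14)) + 311)**2 = ((112 + 14) + 311)**2 = (126 + 311)**2 = 437**2 = 190969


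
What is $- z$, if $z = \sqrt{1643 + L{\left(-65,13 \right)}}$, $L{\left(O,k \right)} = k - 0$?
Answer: $- 6 \sqrt{46} \approx -40.694$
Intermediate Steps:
$L{\left(O,k \right)} = k$ ($L{\left(O,k \right)} = k + 0 = k$)
$z = 6 \sqrt{46}$ ($z = \sqrt{1643 + 13} = \sqrt{1656} = 6 \sqrt{46} \approx 40.694$)
$- z = - 6 \sqrt{46}$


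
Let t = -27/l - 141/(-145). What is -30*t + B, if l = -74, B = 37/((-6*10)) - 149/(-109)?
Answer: -276262169/7017420 ≈ -39.368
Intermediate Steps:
B = 4907/6540 (B = 37/(-60) - 149*(-1/109) = 37*(-1/60) + 149/109 = -37/60 + 149/109 = 4907/6540 ≈ 0.75031)
t = 14349/10730 (t = -27/(-74) - 141/(-145) = -27*(-1/74) - 141*(-1/145) = 27/74 + 141/145 = 14349/10730 ≈ 1.3373)
-30*t + B = -30*14349/10730 + 4907/6540 = -43047/1073 + 4907/6540 = -276262169/7017420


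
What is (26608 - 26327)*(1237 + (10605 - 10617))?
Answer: 344225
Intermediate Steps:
(26608 - 26327)*(1237 + (10605 - 10617)) = 281*(1237 - 12) = 281*1225 = 344225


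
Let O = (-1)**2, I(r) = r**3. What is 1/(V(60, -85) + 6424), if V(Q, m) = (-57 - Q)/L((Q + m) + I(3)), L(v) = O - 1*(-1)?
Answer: 2/12731 ≈ 0.00015710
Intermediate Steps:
O = 1
L(v) = 2 (L(v) = 1 - 1*(-1) = 1 + 1 = 2)
V(Q, m) = -57/2 - Q/2 (V(Q, m) = (-57 - Q)/2 = (-57 - Q)*(1/2) = -57/2 - Q/2)
1/(V(60, -85) + 6424) = 1/((-57/2 - 1/2*60) + 6424) = 1/((-57/2 - 30) + 6424) = 1/(-117/2 + 6424) = 1/(12731/2) = 2/12731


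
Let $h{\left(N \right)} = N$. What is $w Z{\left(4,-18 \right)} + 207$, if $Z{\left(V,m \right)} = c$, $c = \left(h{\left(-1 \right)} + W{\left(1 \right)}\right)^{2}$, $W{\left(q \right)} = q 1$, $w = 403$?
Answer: $207$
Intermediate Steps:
$W{\left(q \right)} = q$
$c = 0$ ($c = \left(-1 + 1\right)^{2} = 0^{2} = 0$)
$Z{\left(V,m \right)} = 0$
$w Z{\left(4,-18 \right)} + 207 = 403 \cdot 0 + 207 = 0 + 207 = 207$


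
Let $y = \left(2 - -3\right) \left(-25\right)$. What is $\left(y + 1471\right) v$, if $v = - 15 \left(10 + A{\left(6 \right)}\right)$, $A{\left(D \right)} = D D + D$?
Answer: $-1049880$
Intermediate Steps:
$A{\left(D \right)} = D + D^{2}$ ($A{\left(D \right)} = D^{2} + D = D + D^{2}$)
$y = -125$ ($y = \left(2 + 3\right) \left(-25\right) = 5 \left(-25\right) = -125$)
$v = -780$ ($v = - 15 \left(10 + 6 \left(1 + 6\right)\right) = - 15 \left(10 + 6 \cdot 7\right) = - 15 \left(10 + 42\right) = \left(-15\right) 52 = -780$)
$\left(y + 1471\right) v = \left(-125 + 1471\right) \left(-780\right) = 1346 \left(-780\right) = -1049880$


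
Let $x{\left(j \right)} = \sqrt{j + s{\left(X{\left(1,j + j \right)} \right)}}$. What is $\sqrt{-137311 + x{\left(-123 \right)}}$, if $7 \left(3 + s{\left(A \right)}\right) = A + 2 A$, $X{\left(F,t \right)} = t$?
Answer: $\frac{\sqrt{-6728239 + 126 i \sqrt{35}}}{7} \approx 0.020527 + 370.56 i$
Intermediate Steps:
$s{\left(A \right)} = -3 + \frac{3 A}{7}$ ($s{\left(A \right)} = -3 + \frac{A + 2 A}{7} = -3 + \frac{3 A}{7}$)
$x{\left(j \right)} = \sqrt{-3 + \frac{13 j}{7}}$ ($x{\left(j \right)} = \sqrt{j + \left(-3 + \frac{3 \left(j + j\right)}{7}\right)} = \sqrt{j + \left(-3 + \frac{3 \cdot 2 j}{7}\right)} = \sqrt{j + \left(-3 + \frac{6 j}{7}\right)} = \sqrt{-3 + \frac{13 j}{7}}$)
$\sqrt{-137311 + x{\left(-123 \right)}} = \sqrt{-137311 + \frac{\sqrt{-147 + 91 \left(-123\right)}}{7}} = \sqrt{-137311 + \frac{\sqrt{-147 - 11193}}{7}} = \sqrt{-137311 + \frac{\sqrt{-11340}}{7}} = \sqrt{-137311 + \frac{18 i \sqrt{35}}{7}}$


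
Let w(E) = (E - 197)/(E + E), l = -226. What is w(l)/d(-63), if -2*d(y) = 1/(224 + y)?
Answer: -68103/226 ≈ -301.34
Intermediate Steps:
d(y) = -1/(2*(224 + y))
w(E) = (-197 + E)/(2*E) (w(E) = (-197 + E)/((2*E)) = (-197 + E)*(1/(2*E)) = (-197 + E)/(2*E))
w(l)/d(-63) = ((½)*(-197 - 226)/(-226))/((-1/(448 + 2*(-63)))) = ((½)*(-1/226)*(-423))/((-1/(448 - 126))) = 423/(452*((-1/322))) = 423/(452*((-1*1/322))) = 423/(452*(-1/322)) = (423/452)*(-322) = -68103/226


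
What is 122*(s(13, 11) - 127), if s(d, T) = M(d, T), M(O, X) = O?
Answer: -13908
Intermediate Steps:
s(d, T) = d
122*(s(13, 11) - 127) = 122*(13 - 127) = 122*(-114) = -13908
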